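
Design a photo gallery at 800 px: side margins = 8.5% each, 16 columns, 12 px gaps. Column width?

30.25 px

Each margin = 8.5% of 800 = 68 px; content = 800 − 2·68 = 664 px.
16c + 15·12 = 664 → 16c = 484 → c = 30.25 px.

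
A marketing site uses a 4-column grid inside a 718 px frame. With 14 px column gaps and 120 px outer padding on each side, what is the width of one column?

Subtract both margins: 718 − 2·120 = 478 px.
478 − 3·14 = 436; ÷4 gives c = 109 px.

109 px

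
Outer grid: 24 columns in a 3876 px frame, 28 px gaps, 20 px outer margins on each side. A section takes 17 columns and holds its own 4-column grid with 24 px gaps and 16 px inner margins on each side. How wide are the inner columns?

Outer content = 3876 − 2·20 = 3836 px.
24c + 23·28 = 3836 → 24c = 3192 → c = 133 px.
17-column span = 17·133 + 16·28 = 2709 px.
Inner content = 2709 − 2·16 = 2677 px.
Subtracting 3 gaps of 24 leaves 2605 for 4 columns, so d = 651.25 px.

651.25 px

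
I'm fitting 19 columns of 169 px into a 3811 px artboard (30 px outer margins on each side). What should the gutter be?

Take off 60 px of margins, leaving 3751 px.
19·169 + 18g = 3751 → 18g = 540 → g = 30 px.

30 px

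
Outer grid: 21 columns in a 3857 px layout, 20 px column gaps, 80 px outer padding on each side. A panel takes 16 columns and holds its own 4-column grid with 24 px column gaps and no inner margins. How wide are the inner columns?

685 px

Take off 160 px of margins, leaving 3697 px.
21 columns + 20 column gaps: 21c + 20·20 = 3697.
21c = 3697 − 400 = 3297, so c = 157 px.
16 columns plus 15 column gaps: 2512 + 300 = 2812 px.
4d + 3·24 = 2812 → 4d = 2740 → d = 685 px.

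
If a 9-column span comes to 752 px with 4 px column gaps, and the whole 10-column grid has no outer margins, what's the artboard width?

752 − 8·4 = 720; ÷9 gives c = 80 px.
Total width: 10·80 + 9·4 = 836 px.

836 px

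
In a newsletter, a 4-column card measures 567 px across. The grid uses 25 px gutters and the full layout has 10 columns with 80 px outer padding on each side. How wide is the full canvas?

Subtracting 3 gutters of 25 leaves 492 for 4 columns, so c = 123 px.
Canvas = 2·80 + 10·123 + 9·25 = 160 + 1230 + 225 = 1615 px.

1615 px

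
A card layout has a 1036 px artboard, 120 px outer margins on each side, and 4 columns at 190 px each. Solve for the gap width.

Take off 240 px of margins, leaving 796 px.
4 columns take 4·190 = 760 px; remaining 36 splits into 3 gaps.
g = 36 / 3 = 12 px.

12 px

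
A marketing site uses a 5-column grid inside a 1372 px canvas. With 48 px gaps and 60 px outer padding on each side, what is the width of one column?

212 px

Inside the margins: 1372 − 120 = 1252 px.
1252 − 4·48 = 1060; ÷5 gives c = 212 px.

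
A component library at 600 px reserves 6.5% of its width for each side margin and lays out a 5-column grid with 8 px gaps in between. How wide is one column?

Margins: 6.5% × 600 = 39 px each, so content = 600 − 78 = 522 px.
5 columns + 4 gaps: 5c + 4·8 = 522.
5c = 522 − 32 = 490, so c = 98 px.

98 px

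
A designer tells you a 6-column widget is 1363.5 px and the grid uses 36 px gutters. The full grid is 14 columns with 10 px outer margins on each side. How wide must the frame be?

1363.5 − 5·36 = 1183.5; ÷6 gives c = 197.25 px.
Adding margins, columns and gutters: 20 + 2761.5 + 468 = 3249.5 px.

3249.5 px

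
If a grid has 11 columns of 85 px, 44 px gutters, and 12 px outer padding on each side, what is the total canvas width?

1399 px

Canvas = 2·12 + 11·85 + 10·44 = 24 + 935 + 440 = 1399 px.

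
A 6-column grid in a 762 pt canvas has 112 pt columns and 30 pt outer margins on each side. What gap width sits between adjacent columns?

6 pt

Subtract both margins: 762 − 2·30 = 702 pt.
6 columns take 6·112 = 672 pt; remaining 30 splits into 5 gaps.
g = 30 / 5 = 6 pt.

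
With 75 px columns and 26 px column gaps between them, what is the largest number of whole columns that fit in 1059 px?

10 columns: 10·75 + 9·26 = 984 px ≤ 1059.
11 columns: 1085 px > 1059. So 10.

10 columns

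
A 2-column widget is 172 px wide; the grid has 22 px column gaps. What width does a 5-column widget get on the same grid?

463 px

172 − 1·22 = 150; ÷2 gives c = 75 px.
Span of 5: 5·75 + 4·22 = 375 + 88 = 463 px.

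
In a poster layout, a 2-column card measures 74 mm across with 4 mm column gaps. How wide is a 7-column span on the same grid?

2 columns + 1 column gap: 2c + 1·4 = 74.
2c = 74 − 4 = 70, so c = 35 mm.
Span of 7: 7·35 + 6·4 = 245 + 24 = 269 mm.

269 mm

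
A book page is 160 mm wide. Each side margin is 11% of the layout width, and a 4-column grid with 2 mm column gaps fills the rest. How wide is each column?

29.7 mm

Margins: 11% × 160 = 17.6 mm each, so content = 160 − 35.2 = 124.8 mm.
Subtracting 3 column gaps of 2 leaves 118.8 for 4 columns, so c = 29.7 mm.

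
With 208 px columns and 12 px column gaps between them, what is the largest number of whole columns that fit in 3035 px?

13 columns

k columns need k·208 + (k−1)·12 = k·220 − 12.
k·220 − 12 ≤ 3035 → k ≤ 3047 / 220 ≈ 13.85, so k = 13.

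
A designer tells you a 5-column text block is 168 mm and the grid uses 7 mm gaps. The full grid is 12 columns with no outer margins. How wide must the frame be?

Subtracting 4 gaps of 7 leaves 140 for 5 columns, so c = 28 mm.
Total width: 12·28 + 11·7 = 413 mm.

413 mm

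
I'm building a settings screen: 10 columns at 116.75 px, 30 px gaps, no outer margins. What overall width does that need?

Summing: 1167.5 + 270 = 1437.5 px.

1437.5 px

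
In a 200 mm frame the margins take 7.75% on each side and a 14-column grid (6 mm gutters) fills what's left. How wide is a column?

Margins: 7.75% × 200 = 15.5 mm each, so content = 200 − 31 = 169 mm.
169 − 13·6 = 91; ÷14 gives c = 6.5 mm.

6.5 mm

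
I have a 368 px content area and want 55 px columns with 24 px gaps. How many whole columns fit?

Each extra column adds 55 + 24 = 79 px.
(368 + 24) / 79 = 4.96, so 4 columns fit.

4 columns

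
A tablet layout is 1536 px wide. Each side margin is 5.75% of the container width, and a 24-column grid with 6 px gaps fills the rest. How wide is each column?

1536 × (1 − 2·5.75%) = 1536 × 88.5% = 1359.36 px for the columns.
24 columns + 23 gaps: 24c + 23·6 = 1359.36.
24c = 1359.36 − 138 = 1221.36, so c = 50.89 px.

50.89 px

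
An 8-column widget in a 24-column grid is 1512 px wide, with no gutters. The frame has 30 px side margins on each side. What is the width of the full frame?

1512 / 8 = 189 px per column.
Total width: 2·30 + 24·189 = 4596 px.

4596 px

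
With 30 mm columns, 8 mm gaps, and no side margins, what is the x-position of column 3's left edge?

76 mm

Each column+gutter stride is 38 mm; with no margin, 2 of them is 76 mm.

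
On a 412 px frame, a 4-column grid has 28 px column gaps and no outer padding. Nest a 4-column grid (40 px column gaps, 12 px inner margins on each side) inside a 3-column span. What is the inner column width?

39.5 px

Subtracting 3 column gaps of 28 leaves 328 for 4 columns, so c = 82 px.
Span of 3: 3·82 + 2·28 = 246 + 56 = 302 px.
Inner content = 302 − 2·12 = 278 px.
278 − 3·40 = 158; ÷4 gives d = 39.5 px.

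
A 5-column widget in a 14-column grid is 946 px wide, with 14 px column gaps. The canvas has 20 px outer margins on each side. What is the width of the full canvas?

5c + 4·14 = 946 → 5c = 890 → c = 178 px.
Total width: 2·20 + 14·178 + 13·14 = 2714 px.

2714 px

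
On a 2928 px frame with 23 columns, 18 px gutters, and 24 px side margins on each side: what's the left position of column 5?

528 px

Take off 48 px of margins, leaving 2880 px.
Subtracting 22 gutters of 18 leaves 2484 for 23 columns, so c = 108 px.
Before column 5: the margin + 4 columns + 4 gutters.
Offset = 24 + 4·(108 + 18) = 24 + 504 = 528 px.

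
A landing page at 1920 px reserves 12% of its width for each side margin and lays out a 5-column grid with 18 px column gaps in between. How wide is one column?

Margins: 12% × 1920 = 230.4 px each, so content = 1920 − 460.8 = 1459.2 px.
1459.2 − 4·18 = 1387.2; ÷5 gives c = 277.44 px.

277.44 px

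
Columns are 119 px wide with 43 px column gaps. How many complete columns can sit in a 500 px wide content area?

3 columns

3 columns: 3·119 + 2·43 = 443 px ≤ 500.
4 columns: 605 px > 500. So 3.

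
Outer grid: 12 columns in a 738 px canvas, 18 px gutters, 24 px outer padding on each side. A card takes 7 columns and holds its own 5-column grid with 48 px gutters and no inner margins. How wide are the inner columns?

Outer content = 738 − 2·24 = 690 px.
12c + 11·18 = 690 → 12c = 492 → c = 41 px.
7 columns plus 6 gutters: 287 + 108 = 395 px.
395 − 4·48 = 203; ÷5 gives d = 40.6 px.

40.6 px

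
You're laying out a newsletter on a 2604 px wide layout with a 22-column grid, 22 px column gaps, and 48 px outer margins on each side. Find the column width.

Subtract both margins: 2604 − 2·48 = 2508 px.
Subtracting 21 column gaps of 22 leaves 2046 for 22 columns, so c = 93 px.

93 px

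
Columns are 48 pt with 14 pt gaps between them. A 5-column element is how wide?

5 columns plus 4 gaps: 240 + 56 = 296 pt.

296 pt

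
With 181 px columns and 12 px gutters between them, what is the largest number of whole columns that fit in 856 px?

4 columns

4 columns: 4·181 + 3·12 = 760 px ≤ 856.
5 columns: 953 px > 856. So 4.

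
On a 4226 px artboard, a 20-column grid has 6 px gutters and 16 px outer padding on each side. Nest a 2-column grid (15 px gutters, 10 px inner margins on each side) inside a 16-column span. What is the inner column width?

Take off 32 px of margins, leaving 4194 px.
20c + 19·6 = 4194 → 20c = 4080 → c = 204 px.
Span of 16: 16·204 + 15·6 = 3264 + 90 = 3354 px.
Inner content = 3354 − 2·10 = 3334 px.
Subtracting 1 gutter of 15 leaves 3319 for 2 columns, so d = 1659.5 px.

1659.5 px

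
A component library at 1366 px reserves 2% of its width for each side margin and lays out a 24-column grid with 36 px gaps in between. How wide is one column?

20.14 px

Each margin = 2% of 1366 = 27.32 px; content = 1366 − 2·27.32 = 1311.36 px.
1311.36 − 23·36 = 483.36; ÷24 gives c = 20.14 px.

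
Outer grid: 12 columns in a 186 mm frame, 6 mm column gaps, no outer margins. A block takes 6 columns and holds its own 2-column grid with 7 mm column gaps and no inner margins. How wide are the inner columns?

12c + 11·6 = 186 → 12c = 120 → c = 10 mm.
Span of 6: 6·10 + 5·6 = 60 + 30 = 90 mm.
90 − 1·7 = 83; ÷2 gives d = 41.5 mm.

41.5 mm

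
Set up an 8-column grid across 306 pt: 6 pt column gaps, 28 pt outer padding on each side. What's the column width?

26 pt

Subtract both margins: 306 − 2·28 = 250 pt.
Subtracting 7 column gaps of 6 leaves 208 for 8 columns, so c = 26 pt.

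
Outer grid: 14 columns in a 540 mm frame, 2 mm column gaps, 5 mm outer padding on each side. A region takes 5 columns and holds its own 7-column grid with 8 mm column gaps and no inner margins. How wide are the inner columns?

20 mm

Inside the margins: 540 − 10 = 530 mm.
14 columns + 13 column gaps: 14c + 13·2 = 530.
14c = 530 − 26 = 504, so c = 36 mm.
5 columns plus 4 column gaps: 180 + 8 = 188 mm.
Subtracting 6 column gaps of 8 leaves 140 for 7 columns, so d = 20 mm.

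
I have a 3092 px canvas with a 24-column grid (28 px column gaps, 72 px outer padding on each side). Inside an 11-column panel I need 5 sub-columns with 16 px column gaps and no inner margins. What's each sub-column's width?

254.4 px

Inside the margins: 3092 − 144 = 2948 px.
24 columns + 23 column gaps: 24c + 23·28 = 2948.
24c = 2948 − 644 = 2304, so c = 96 px.
11 columns plus 10 column gaps: 1056 + 280 = 1336 px.
5 columns + 4 column gaps: 5d + 4·16 = 1336.
5d = 1336 − 64 = 1272, so d = 254.4 px.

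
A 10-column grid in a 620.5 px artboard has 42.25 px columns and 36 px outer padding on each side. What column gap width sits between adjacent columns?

14 px

Subtract both margins: 620.5 − 2·36 = 548.5 px.
10·42.25 + 9g = 548.5 → 9g = 126 → g = 14 px.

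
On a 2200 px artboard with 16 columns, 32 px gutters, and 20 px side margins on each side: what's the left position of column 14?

Subtract both margins: 2200 − 2·20 = 2160 px.
16 columns + 15 gutters: 16c + 15·32 = 2160.
16c = 2160 − 480 = 1680, so c = 105 px.
Each column+gutter stride is 137 px; 13 of them past the 20 px margin is 20 + 1781 = 1801 px.

1801 px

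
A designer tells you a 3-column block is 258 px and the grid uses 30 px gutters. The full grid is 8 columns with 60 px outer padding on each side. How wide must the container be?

3 columns + 2 gutters: 3c + 2·30 = 258.
3c = 258 − 60 = 198, so c = 66 px.
Total width: 2·60 + 8·66 + 7·30 = 858 px.

858 px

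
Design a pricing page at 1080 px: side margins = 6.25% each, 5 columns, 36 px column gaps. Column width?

160.2 px

Margins: 6.25% × 1080 = 67.5 px each, so content = 1080 − 135 = 945 px.
5 columns + 4 column gaps: 5c + 4·36 = 945.
5c = 945 − 144 = 801, so c = 160.2 px.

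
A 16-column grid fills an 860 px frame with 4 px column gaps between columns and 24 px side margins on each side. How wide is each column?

47 px

Content width = 860 − 2·24 = 812 px.
Subtracting 15 column gaps of 4 leaves 752 for 16 columns, so c = 47 px.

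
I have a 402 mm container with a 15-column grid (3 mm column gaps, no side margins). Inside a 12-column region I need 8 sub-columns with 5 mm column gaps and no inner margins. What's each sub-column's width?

15 columns + 14 column gaps: 15c + 14·3 = 402.
15c = 402 − 42 = 360, so c = 24 mm.
12 columns plus 11 column gaps: 288 + 33 = 321 mm.
8 columns + 7 column gaps: 8d + 7·5 = 321.
8d = 321 − 35 = 286, so d = 35.75 mm.

35.75 mm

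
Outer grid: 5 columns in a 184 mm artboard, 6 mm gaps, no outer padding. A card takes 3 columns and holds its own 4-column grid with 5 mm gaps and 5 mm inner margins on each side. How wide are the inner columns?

20.75 mm

5 columns + 4 gaps: 5c + 4·6 = 184.
5c = 184 − 24 = 160, so c = 32 mm.
Span of 3: 3·32 + 2·6 = 96 + 12 = 108 mm.
Inner content = 108 − 2·5 = 98 mm.
98 − 3·5 = 83; ÷4 gives d = 20.75 mm.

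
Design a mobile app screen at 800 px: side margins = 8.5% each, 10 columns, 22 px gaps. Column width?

46.6 px

800 × (1 − 2·8.5%) = 800 × 83% = 664 px for the columns.
10 columns + 9 gaps: 10c + 9·22 = 664.
10c = 664 − 198 = 466, so c = 46.6 px.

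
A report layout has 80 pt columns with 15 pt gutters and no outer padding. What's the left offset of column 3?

190 pt

Before column 3: 2 columns + 2 gutters.
Offset = 2·(80 + 15) = 2·95 = 190 pt.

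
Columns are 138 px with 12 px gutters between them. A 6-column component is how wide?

Span of 6: 6·138 + 5·12 = 828 + 60 = 888 px.

888 px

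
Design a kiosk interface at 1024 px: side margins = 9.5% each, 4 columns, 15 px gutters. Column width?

1024 × (1 − 2·9.5%) = 1024 × 81% = 829.44 px for the columns.
Subtracting 3 gutters of 15 leaves 784.44 for 4 columns, so c = 196.11 px.

196.11 px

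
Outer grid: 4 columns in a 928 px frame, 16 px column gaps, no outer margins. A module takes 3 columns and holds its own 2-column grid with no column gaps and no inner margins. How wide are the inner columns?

Subtracting 3 column gaps of 16 leaves 880 for 4 columns, so c = 220 px.
3 columns plus 2 column gaps: 660 + 32 = 692 px.
With no column gaps, each column is 692/2 = 346 px.

346 px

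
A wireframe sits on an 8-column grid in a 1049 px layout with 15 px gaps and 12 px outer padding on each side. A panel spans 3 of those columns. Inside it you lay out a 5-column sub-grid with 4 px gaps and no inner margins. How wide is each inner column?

71.8 px

Inside the margins: 1049 − 24 = 1025 px.
1025 − 7·15 = 920; ÷8 gives c = 115 px.
Span of 3: 3·115 + 2·15 = 345 + 30 = 375 px.
5 columns + 4 gaps: 5d + 4·4 = 375.
5d = 375 − 16 = 359, so d = 71.8 px.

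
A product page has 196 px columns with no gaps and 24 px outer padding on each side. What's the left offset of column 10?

Each column+gutter stride is 196 px; 9 of them past the 24 px margin is 24 + 1764 = 1788 px.

1788 px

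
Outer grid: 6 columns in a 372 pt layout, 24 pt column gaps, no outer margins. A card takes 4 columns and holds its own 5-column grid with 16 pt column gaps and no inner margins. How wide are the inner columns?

6 columns + 5 column gaps: 6c + 5·24 = 372.
6c = 372 − 120 = 252, so c = 42 pt.
4-column span = 4·42 + 3·24 = 240 pt.
Subtracting 4 column gaps of 16 leaves 176 for 5 columns, so d = 35.2 pt.

35.2 pt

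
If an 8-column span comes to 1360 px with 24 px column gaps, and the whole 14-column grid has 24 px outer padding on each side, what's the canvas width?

8c + 7·24 = 1360 → 8c = 1192 → c = 149 px.
Adding margins, columns and gutters: 48 + 2086 + 312 = 2446 px.

2446 px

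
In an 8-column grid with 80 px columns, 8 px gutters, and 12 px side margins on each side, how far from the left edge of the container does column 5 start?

Column 5 starts at margin + 4·(column + gutter) = 12 + 4·88 = 364 px.

364 px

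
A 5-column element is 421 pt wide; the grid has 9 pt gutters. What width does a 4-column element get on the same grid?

Subtracting 4 gutters of 9 leaves 385 for 5 columns, so c = 77 pt.
Span of 4: 4·77 + 3·9 = 308 + 27 = 335 pt.

335 pt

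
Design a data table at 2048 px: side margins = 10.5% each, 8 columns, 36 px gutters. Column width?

170.74 px

2048 × (1 − 2·10.5%) = 2048 × 79% = 1617.92 px for the columns.
8c + 7·36 = 1617.92 → 8c = 1365.92 → c = 170.74 px.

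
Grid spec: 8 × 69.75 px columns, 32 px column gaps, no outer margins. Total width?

Summing: 558 + 224 = 782 px.

782 px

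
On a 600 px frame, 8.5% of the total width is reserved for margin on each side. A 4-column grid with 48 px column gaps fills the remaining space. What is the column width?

Each margin = 8.5% of 600 = 51 px; content = 600 − 2·51 = 498 px.
4c + 3·48 = 498 → 4c = 354 → c = 88.5 px.

88.5 px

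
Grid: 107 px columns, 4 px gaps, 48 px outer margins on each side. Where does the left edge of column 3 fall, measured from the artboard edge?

Column 3 starts at margin + 2·(column + gutter) = 48 + 2·111 = 270 px.

270 px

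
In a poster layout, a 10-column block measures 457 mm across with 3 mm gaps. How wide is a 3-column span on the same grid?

Subtracting 9 gaps of 3 leaves 430 for 10 columns, so c = 43 mm.
3-column span = 3·43 + 2·3 = 135 mm.

135 mm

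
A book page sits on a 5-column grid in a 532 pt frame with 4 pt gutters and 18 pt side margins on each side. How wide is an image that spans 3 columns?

Inside the margins: 532 − 36 = 496 pt.
5 columns + 4 gutters: 5c + 4·4 = 496.
5c = 496 − 16 = 480, so c = 96 pt.
Span of 3: 3·96 + 2·4 = 288 + 8 = 296 pt.

296 pt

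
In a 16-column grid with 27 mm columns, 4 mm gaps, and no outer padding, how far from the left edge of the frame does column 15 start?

434 mm

No margin, so column 15 starts at 14·(column + gutter) = 14·31 = 434 mm.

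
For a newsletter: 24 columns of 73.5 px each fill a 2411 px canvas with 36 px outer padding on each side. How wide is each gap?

25 px

Subtract both margins: 2411 − 2·36 = 2339 px.
Columns use 1764 px, leaving 575 px across 23 gaps = 25 px each.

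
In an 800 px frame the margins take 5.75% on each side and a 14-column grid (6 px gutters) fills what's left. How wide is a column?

800 × (1 − 2·5.75%) = 800 × 88.5% = 708 px for the columns.
14c + 13·6 = 708 → 14c = 630 → c = 45 px.

45 px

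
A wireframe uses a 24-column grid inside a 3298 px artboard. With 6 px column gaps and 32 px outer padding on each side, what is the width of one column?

129 px

Inside the margins: 3298 − 64 = 3234 px.
24c + 23·6 = 3234 → 24c = 3096 → c = 129 px.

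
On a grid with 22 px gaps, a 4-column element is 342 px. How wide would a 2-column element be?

4c + 3·22 = 342 → 4c = 276 → c = 69 px.
2 columns plus 1 gap: 138 + 22 = 160 px.

160 px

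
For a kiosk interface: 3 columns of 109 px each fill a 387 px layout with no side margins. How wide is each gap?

3 columns take 3·109 = 327 px; remaining 60 splits into 2 gaps.
g = 60 / 2 = 30 px.

30 px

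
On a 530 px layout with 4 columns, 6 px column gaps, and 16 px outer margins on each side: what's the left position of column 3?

Inside the margins: 530 − 32 = 498 px.
4 columns + 3 column gaps: 4c + 3·6 = 498.
4c = 498 − 18 = 480, so c = 120 px.
Each column+gutter stride is 126 px; 2 of them past the 16 px margin is 16 + 252 = 268 px.

268 px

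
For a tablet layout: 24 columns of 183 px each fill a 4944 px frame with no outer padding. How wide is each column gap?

24 columns take 24·183 = 4392 px; remaining 552 splits into 23 column gaps.
g = 552 / 23 = 24 px.

24 px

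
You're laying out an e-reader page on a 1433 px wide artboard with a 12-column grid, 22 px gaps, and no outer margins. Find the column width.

99.25 px

Subtracting 11 gaps of 22 leaves 1191 for 12 columns, so c = 99.25 px.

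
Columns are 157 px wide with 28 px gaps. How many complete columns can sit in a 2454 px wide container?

13 columns

13 columns: 13·157 + 12·28 = 2377 px ≤ 2454.
14 columns: 2562 px > 2454. So 13.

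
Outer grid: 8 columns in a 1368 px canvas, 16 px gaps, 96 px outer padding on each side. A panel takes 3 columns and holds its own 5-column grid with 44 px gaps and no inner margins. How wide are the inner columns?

Take off 192 px of margins, leaving 1176 px.
8c + 7·16 = 1176 → 8c = 1064 → c = 133 px.
3 columns plus 2 gaps: 399 + 32 = 431 px.
5 columns + 4 gaps: 5d + 4·44 = 431.
5d = 431 − 176 = 255, so d = 51 px.

51 px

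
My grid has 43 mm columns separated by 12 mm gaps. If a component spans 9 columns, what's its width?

Span of 9: 9·43 + 8·12 = 387 + 96 = 483 mm.

483 mm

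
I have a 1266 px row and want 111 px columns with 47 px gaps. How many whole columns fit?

8 columns

Each extra column adds 111 + 47 = 158 px.
(1266 + 47) / 158 = 8.31, so 8 columns fit.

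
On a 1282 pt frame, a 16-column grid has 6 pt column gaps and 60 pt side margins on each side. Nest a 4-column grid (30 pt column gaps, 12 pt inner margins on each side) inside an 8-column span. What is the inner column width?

116 pt

Outer content = 1282 − 2·60 = 1162 pt.
1162 − 15·6 = 1072; ÷16 gives c = 67 pt.
8-column span = 8·67 + 7·6 = 578 pt.
Inner content = 578 − 2·12 = 554 pt.
4 columns + 3 column gaps: 4d + 3·30 = 554.
4d = 554 − 90 = 464, so d = 116 pt.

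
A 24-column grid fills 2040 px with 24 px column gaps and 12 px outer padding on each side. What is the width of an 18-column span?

Content width = 2040 − 2·12 = 2016 px.
24c + 23·24 = 2016 → 24c = 1464 → c = 61 px.
Span of 18: 18·61 + 17·24 = 1098 + 408 = 1506 px.

1506 px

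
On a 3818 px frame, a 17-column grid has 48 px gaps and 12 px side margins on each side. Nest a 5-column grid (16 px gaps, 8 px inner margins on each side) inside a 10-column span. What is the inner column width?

Take off 24 px of margins, leaving 3794 px.
Subtracting 16 gaps of 48 leaves 3026 for 17 columns, so c = 178 px.
Span of 10: 10·178 + 9·48 = 1780 + 432 = 2212 px.
Inner content = 2212 − 2·8 = 2196 px.
Subtracting 4 gaps of 16 leaves 2132 for 5 columns, so d = 426.4 px.

426.4 px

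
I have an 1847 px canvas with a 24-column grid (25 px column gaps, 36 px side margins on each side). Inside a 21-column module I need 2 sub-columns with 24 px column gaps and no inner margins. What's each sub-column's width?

Outer content = 1847 − 2·36 = 1775 px.
Subtracting 23 column gaps of 25 leaves 1200 for 24 columns, so c = 50 px.
Span of 21: 21·50 + 20·25 = 1050 + 500 = 1550 px.
Subtracting 1 column gap of 24 leaves 1526 for 2 columns, so d = 763 px.

763 px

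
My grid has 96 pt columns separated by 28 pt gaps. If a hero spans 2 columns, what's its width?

220 pt

2-column span = 2·96 + 1·28 = 220 pt.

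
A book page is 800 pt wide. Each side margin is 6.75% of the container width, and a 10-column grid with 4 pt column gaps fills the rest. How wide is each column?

65.6 pt

800 × (1 − 2·6.75%) = 800 × 86.5% = 692 pt for the columns.
692 − 9·4 = 656; ÷10 gives c = 65.6 pt.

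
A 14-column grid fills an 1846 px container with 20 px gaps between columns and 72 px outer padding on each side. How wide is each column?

103 px

Take off 144 px of margins, leaving 1702 px.
1702 − 13·20 = 1442; ÷14 gives c = 103 px.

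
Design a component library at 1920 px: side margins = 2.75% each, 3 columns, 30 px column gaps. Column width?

Margins: 2.75% × 1920 = 52.8 px each, so content = 1920 − 105.6 = 1814.4 px.
3 columns + 2 column gaps: 3c + 2·30 = 1814.4.
3c = 1814.4 − 60 = 1754.4, so c = 584.8 px.

584.8 px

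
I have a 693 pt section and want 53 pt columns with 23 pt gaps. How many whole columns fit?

k columns need k·53 + (k−1)·23 = k·76 − 23.
k·76 − 23 ≤ 693 → k ≤ 716 / 76 ≈ 9.42, so k = 9.

9 columns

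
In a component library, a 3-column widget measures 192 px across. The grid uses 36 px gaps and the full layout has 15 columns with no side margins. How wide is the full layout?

1104 px

Subtracting 2 gaps of 36 leaves 120 for 3 columns, so c = 40 px.
Summing: 600 + 504 = 1104 px.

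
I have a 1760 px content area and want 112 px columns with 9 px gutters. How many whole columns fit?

14 columns: 14·112 + 13·9 = 1685 px ≤ 1760.
15 columns: 1806 px > 1760. So 14.

14 columns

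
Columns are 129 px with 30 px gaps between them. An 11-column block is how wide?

1719 px

11 columns plus 10 gaps: 1419 + 300 = 1719 px.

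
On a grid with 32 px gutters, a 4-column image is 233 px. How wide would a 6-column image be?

4c + 3·32 = 233 → 4c = 137 → c = 34.25 px.
6 columns plus 5 gutters: 205.5 + 160 = 365.5 px.

365.5 px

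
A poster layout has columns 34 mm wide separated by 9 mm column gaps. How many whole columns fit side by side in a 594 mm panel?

14 columns

k columns need k·34 + (k−1)·9 = k·43 − 9.
k·43 − 9 ≤ 594 → k ≤ 603 / 43 ≈ 14.02, so k = 14.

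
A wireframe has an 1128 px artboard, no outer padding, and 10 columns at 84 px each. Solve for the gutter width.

32 px

10 columns take 10·84 = 840 px; remaining 288 splits into 9 gutters.
g = 288 / 9 = 32 px.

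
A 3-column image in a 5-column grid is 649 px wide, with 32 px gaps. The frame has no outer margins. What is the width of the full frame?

Subtracting 2 gaps of 32 leaves 585 for 3 columns, so c = 195 px.
Summing: 975 + 128 = 1103 px.

1103 px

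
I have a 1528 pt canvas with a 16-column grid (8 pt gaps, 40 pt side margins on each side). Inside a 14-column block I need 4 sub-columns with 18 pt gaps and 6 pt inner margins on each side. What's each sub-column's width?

Subtract both margins: 1528 − 2·40 = 1448 pt.
16c + 15·8 = 1448 → 16c = 1328 → c = 83 pt.
14 columns plus 13 gaps: 1162 + 104 = 1266 pt.
Inner content = 1266 − 2·6 = 1254 pt.
4d + 3·18 = 1254 → 4d = 1200 → d = 300 pt.

300 pt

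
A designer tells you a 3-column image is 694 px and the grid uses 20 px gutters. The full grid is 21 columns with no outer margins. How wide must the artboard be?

3c + 2·20 = 694 → 3c = 654 → c = 218 px.
Summing: 4578 + 400 = 4978 px.

4978 px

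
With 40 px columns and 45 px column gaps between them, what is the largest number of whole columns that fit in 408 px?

5 columns

Each extra column adds 40 + 45 = 85 px.
(408 + 45) / 85 = 5.33, so 5 columns fit.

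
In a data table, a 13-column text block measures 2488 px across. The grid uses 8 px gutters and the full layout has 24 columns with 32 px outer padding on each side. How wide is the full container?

Subtracting 12 gutters of 8 leaves 2392 for 13 columns, so c = 184 px.
Total width: 2·32 + 24·184 + 23·8 = 4664 px.

4664 px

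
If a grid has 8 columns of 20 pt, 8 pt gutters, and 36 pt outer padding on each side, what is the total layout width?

288 pt

Layout = 2·36 + 8·20 + 7·8 = 72 + 160 + 56 = 288 pt.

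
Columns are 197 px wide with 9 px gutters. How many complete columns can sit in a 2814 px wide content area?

13 columns: 13·197 + 12·9 = 2669 px ≤ 2814.
14 columns: 2875 px > 2814. So 13.

13 columns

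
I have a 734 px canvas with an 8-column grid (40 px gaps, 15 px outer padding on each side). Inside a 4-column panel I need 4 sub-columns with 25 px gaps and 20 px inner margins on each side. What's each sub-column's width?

54.25 px

Take off 30 px of margins, leaving 704 px.
704 − 7·40 = 424; ÷8 gives c = 53 px.
Span of 4: 4·53 + 3·40 = 212 + 120 = 332 px.
Inner content = 332 − 2·20 = 292 px.
292 − 3·25 = 217; ÷4 gives d = 54.25 px.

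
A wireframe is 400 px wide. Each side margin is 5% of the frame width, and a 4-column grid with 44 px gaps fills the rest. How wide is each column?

57 px

400 × (1 − 2·5%) = 400 × 90% = 360 px for the columns.
4c + 3·44 = 360 → 4c = 228 → c = 57 px.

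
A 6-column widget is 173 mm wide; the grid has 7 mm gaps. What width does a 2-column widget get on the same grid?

53 mm

6 columns + 5 gaps: 6c + 5·7 = 173.
6c = 173 − 35 = 138, so c = 23 mm.
2-column span = 2·23 + 1·7 = 53 mm.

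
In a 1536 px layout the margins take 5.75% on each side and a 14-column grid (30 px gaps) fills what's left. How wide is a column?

Margins: 5.75% × 1536 = 88.32 px each, so content = 1536 − 176.64 = 1359.36 px.
1359.36 − 13·30 = 969.36; ÷14 gives c = 69.24 px.

69.24 px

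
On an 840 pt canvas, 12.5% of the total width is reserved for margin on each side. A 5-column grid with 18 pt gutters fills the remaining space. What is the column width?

111.6 pt

840 × (1 − 2·12.5%) = 840 × 75% = 630 pt for the columns.
5c + 4·18 = 630 → 5c = 558 → c = 111.6 pt.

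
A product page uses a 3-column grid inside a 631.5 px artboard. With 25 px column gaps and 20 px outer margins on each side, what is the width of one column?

180.5 px

Inside the margins: 631.5 − 40 = 591.5 px.
Subtracting 2 column gaps of 25 leaves 541.5 for 3 columns, so c = 180.5 px.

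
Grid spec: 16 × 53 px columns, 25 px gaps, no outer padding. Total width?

Summing: 848 + 375 = 1223 px.

1223 px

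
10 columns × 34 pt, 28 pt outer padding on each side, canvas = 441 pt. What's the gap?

5 pt

Content width = 441 − 2·28 = 385 pt.
10 columns take 10·34 = 340 pt; remaining 45 splits into 9 gaps.
g = 45 / 9 = 5 pt.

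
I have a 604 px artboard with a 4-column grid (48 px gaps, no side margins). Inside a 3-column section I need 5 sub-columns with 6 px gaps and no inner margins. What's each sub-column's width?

83.4 px

604 − 3·48 = 460; ÷4 gives c = 115 px.
Span of 3: 3·115 + 2·48 = 345 + 96 = 441 px.
5d + 4·6 = 441 → 5d = 417 → d = 83.4 px.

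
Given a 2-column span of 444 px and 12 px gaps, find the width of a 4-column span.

2c + 1·12 = 444 → 2c = 432 → c = 216 px.
4-column span = 4·216 + 3·12 = 900 px.

900 px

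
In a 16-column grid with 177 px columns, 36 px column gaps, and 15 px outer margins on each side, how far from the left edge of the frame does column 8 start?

1506 px

Each column+gutter stride is 213 px; 7 of them past the 15 px margin is 15 + 1491 = 1506 px.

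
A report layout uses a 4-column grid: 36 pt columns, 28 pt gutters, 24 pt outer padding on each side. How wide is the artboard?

276 pt

Adding margins, columns and gutters: 48 + 144 + 84 = 276 pt.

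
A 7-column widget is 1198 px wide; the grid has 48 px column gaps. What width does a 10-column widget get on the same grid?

1732 px

7c + 6·48 = 1198 → 7c = 910 → c = 130 px.
10 columns plus 9 column gaps: 1300 + 432 = 1732 px.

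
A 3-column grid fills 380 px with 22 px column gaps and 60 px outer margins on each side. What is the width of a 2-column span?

166 px

Take off 120 px of margins, leaving 260 px.
3 columns + 2 column gaps: 3c + 2·22 = 260.
3c = 260 − 44 = 216, so c = 72 px.
Span of 2: 2·72 + 1·22 = 144 + 22 = 166 px.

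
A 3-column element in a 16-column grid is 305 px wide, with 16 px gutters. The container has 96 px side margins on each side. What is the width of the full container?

1888 px

3 columns + 2 gutters: 3c + 2·16 = 305.
3c = 305 − 32 = 273, so c = 91 px.
Total width: 2·96 + 16·91 + 15·16 = 1888 px.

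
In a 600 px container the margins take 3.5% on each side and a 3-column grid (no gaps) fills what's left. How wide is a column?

186 px

Margins: 3.5% × 600 = 21 px each, so content = 600 − 42 = 558 px.
With no gaps, each column is 558/3 = 186 px.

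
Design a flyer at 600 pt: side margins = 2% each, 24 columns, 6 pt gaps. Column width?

18.25 pt

600 × (1 − 2·2%) = 600 × 96% = 576 pt for the columns.
24 columns + 23 gaps: 24c + 23·6 = 576.
24c = 576 − 138 = 438, so c = 18.25 pt.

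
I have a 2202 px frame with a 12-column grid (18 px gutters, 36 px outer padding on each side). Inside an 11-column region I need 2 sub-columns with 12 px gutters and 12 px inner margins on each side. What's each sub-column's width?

Inside the margins: 2202 − 72 = 2130 px.
Subtracting 11 gutters of 18 leaves 1932 for 12 columns, so c = 161 px.
11 columns plus 10 gutters: 1771 + 180 = 1951 px.
Inner content = 1951 − 2·12 = 1927 px.
2 columns + 1 gutter: 2d + 1·12 = 1927.
2d = 1927 − 12 = 1915, so d = 957.5 px.

957.5 px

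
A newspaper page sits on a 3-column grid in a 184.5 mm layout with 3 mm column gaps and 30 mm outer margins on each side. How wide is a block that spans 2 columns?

Take off 60 mm of margins, leaving 124.5 mm.
Subtracting 2 column gaps of 3 leaves 118.5 for 3 columns, so c = 39.5 mm.
2-column span = 2·39.5 + 1·3 = 82 mm.

82 mm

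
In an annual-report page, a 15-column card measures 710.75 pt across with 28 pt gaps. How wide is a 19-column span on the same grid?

15 columns + 14 gaps: 15c + 14·28 = 710.75.
15c = 710.75 − 392 = 318.75, so c = 21.25 pt.
Span of 19: 19·21.25 + 18·28 = 403.75 + 504 = 907.75 pt.

907.75 pt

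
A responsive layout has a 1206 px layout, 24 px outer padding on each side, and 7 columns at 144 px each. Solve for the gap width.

Content width = 1206 − 2·24 = 1158 px.
7 columns take 7·144 = 1008 px; remaining 150 splits into 6 gaps.
g = 150 / 6 = 25 px.

25 px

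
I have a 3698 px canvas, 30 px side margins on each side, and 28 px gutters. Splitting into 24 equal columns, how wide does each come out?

Inside the margins: 3698 − 60 = 3638 px.
3638 − 23·28 = 2994; ÷24 gives c = 124.75 px.

124.75 px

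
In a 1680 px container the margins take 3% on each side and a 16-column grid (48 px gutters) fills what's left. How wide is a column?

53.7 px

Each margin = 3% of 1680 = 50.4 px; content = 1680 − 2·50.4 = 1579.2 px.
16 columns + 15 gutters: 16c + 15·48 = 1579.2.
16c = 1579.2 − 720 = 859.2, so c = 53.7 px.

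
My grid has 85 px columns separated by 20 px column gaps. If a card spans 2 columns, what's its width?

2 columns plus 1 column gap: 170 + 20 = 190 px.

190 px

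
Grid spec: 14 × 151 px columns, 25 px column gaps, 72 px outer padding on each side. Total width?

Adding margins, columns and gutters: 144 + 2114 + 325 = 2583 px.

2583 px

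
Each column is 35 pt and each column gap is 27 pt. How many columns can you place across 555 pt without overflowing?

9 columns

k columns need k·35 + (k−1)·27 = k·62 − 27.
k·62 − 27 ≤ 555 → k ≤ 582 / 62 ≈ 9.39, so k = 9.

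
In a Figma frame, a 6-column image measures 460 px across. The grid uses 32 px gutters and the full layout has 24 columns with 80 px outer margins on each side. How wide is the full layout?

2096 px

Subtracting 5 gutters of 32 leaves 300 for 6 columns, so c = 50 px.
Adding margins, columns and gutters: 160 + 1200 + 736 = 2096 px.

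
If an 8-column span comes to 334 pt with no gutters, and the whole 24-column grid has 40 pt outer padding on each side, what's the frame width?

334 / 8 = 41.75 pt per column.
Frame = 2·40 + 24·41.75 = 80 + 1002 = 1082 pt.

1082 pt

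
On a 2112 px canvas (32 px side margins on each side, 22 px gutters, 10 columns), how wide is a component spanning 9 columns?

Content width = 2112 − 2·32 = 2048 px.
10 columns + 9 gutters: 10c + 9·22 = 2048.
10c = 2048 − 198 = 1850, so c = 185 px.
9 columns plus 8 gutters: 1665 + 176 = 1841 px.

1841 px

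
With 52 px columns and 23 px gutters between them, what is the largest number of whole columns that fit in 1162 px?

15 columns

15 columns: 15·52 + 14·23 = 1102 px ≤ 1162.
16 columns: 1177 px > 1162. So 15.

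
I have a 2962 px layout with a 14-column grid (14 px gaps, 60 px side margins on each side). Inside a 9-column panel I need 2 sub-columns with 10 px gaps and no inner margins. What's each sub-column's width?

Inside the margins: 2962 − 120 = 2842 px.
Subtracting 13 gaps of 14 leaves 2660 for 14 columns, so c = 190 px.
9-column span = 9·190 + 8·14 = 1822 px.
2d + 1·10 = 1822 → 2d = 1812 → d = 906 px.

906 px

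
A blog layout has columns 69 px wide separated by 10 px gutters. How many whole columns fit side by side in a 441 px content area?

5 columns

k columns need k·69 + (k−1)·10 = k·79 − 10.
k·79 − 10 ≤ 441 → k ≤ 451 / 79 ≈ 5.71, so k = 5.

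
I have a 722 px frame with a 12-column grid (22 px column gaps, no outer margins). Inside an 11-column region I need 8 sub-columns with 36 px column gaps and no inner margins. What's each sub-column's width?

51 px

12 columns + 11 column gaps: 12c + 11·22 = 722.
12c = 722 − 242 = 480, so c = 40 px.
11-column span = 11·40 + 10·22 = 660 px.
660 − 7·36 = 408; ÷8 gives d = 51 px.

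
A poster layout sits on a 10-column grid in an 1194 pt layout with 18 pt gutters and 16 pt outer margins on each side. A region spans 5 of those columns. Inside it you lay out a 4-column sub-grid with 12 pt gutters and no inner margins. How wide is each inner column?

Outer content = 1194 − 2·16 = 1162 pt.
10c + 9·18 = 1162 → 10c = 1000 → c = 100 pt.
5 columns plus 4 gutters: 500 + 72 = 572 pt.
4d + 3·12 = 572 → 4d = 536 → d = 134 pt.

134 pt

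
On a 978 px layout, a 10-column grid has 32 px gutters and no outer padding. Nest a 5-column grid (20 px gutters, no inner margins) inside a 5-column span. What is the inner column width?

78.6 px

10 columns + 9 gutters: 10c + 9·32 = 978.
10c = 978 − 288 = 690, so c = 69 px.
5 columns plus 4 gutters: 345 + 128 = 473 px.
Subtracting 4 gutters of 20 leaves 393 for 5 columns, so d = 78.6 px.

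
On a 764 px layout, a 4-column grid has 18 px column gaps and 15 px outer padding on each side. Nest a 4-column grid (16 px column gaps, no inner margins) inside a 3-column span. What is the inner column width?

Subtract both margins: 764 − 2·15 = 734 px.
4c + 3·18 = 734 → 4c = 680 → c = 170 px.
3 columns plus 2 column gaps: 510 + 36 = 546 px.
4d + 3·16 = 546 → 4d = 498 → d = 124.5 px.

124.5 px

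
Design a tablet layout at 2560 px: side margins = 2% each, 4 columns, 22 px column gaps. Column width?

597.9 px

Margins: 2% × 2560 = 51.2 px each, so content = 2560 − 102.4 = 2457.6 px.
Subtracting 3 column gaps of 22 leaves 2391.6 for 4 columns, so c = 597.9 px.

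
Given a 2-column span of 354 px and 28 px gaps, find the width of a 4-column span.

736 px

Subtracting 1 gap of 28 leaves 326 for 2 columns, so c = 163 px.
4-column span = 4·163 + 3·28 = 736 px.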